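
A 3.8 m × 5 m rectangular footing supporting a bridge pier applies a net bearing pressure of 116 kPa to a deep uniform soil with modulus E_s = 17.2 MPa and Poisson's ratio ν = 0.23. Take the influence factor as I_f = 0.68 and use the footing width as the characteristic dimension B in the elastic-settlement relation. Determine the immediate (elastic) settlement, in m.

S_e ≈ 0.0165 m

Immediate (elastic) settlement: S_e = q·B·(1−ν²)/E_s · I_f.
E_s = 17.2 MPa = 17200 kPa.
S_e = 116 × 3.8 × (1 − 0.23²) / 17200 × 0.68
    = 116 × 3.8 × 0.9471 / 17200 × 0.68
    = 0.01651 m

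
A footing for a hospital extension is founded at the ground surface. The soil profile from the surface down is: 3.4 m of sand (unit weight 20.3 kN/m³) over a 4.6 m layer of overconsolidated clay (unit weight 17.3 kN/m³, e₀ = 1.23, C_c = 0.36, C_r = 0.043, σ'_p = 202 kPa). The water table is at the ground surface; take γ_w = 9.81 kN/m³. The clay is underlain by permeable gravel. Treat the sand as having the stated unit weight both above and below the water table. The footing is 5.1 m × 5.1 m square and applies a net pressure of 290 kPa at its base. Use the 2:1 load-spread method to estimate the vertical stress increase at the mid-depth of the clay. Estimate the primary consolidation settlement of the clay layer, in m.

S_c ≈ 0.0308 m

Mid-depth of clay below the ground surface: z = 3.4 + 4.6/2 = 5.7 m.
Total vertical stress at mid-clay: σ_v = 20.3×3.4 + 17.3×2.3 = 108.81 kPa.
Pore pressure: u = 9.81×(5.7 − 0) = 55.917 kPa.
Initial effective stress: σ'_0 = σ_v − u = 108.81 − 55.917 = 52.893 kPa.
Stress increase at mid-clay by the 2:1 spreading method:
Δσ = qBL/((B+z)(L+z)) = 290×5.1×5.1/((5.1+5.7)(5.1+5.7)) = 64.668 kPa
Final effective stress: σ'_f = 52.893 + 64.668 = 117.56 kPa.
σ'_f = 117.56 ≤ σ'_p = 202 kPa, so the clay remains overconsolidated and only the recompression index applies:
S_c = C_r·H/(1+e₀)·log₁₀(σ'_f/σ'_0) = 0.043×4.6/2.23×log₁₀(117.56/52.893)
    = 0.0887 × 0.34686 = 0.03077 m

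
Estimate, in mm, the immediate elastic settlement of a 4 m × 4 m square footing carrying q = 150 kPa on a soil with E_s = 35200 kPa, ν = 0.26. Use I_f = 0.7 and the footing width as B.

Immediate (elastic) settlement: S_e = q·B·(1−ν²)/E_s · I_f.
S_e = 150 × 4 × (1 − 0.26²) / 35200 × 0.7
    = 150 × 4 × 0.9324 / 35200 × 0.7
    = 0.01113 m = 11.13 mm

S_e ≈ 11.1 mm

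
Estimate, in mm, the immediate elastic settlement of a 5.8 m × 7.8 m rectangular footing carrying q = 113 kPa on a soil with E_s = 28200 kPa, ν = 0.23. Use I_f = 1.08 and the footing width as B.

Immediate (elastic) settlement: S_e = q·B·(1−ν²)/E_s · I_f.
S_e = 113 × 5.8 × (1 − 0.23²) / 28200 × 1.08
    = 113 × 5.8 × 0.9471 / 28200 × 1.08
    = 0.02377 m = 23.77 mm

S_e ≈ 23.8 mm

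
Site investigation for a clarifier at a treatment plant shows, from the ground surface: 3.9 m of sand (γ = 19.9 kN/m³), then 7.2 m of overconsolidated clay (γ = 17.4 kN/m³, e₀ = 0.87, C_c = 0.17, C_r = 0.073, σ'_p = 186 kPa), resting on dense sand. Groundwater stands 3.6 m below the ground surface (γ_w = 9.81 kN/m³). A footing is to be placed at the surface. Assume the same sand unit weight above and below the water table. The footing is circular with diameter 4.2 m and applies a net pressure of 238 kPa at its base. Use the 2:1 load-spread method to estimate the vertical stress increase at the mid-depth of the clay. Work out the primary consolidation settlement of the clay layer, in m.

Mid-depth of clay below the ground surface: z = 3.9 + 7.2/2 = 7.5 m.
Total vertical stress at mid-clay: σ_v = 19.9×3.9 + 17.4×3.6 = 140.25 kPa.
Pore pressure: u = 9.81×(7.5 − 3.6) = 38.259 kPa.
Initial effective stress: σ'_0 = σ_v − u = 140.25 − 38.259 = 101.99 kPa.
Stress increase at mid-clay by the 2:1 spreading method:
Δσ ≈ qD²/(D+z)² = 238×4.2²/(4.2+7.5)² = 30.669 kPa
Final effective stress: σ'_f = 101.99 + 30.669 = 132.66 kPa.
σ'_f = 132.66 ≤ σ'_p = 186 kPa, so the clay remains overconsolidated and only the recompression index applies:
S_c = C_r·H/(1+e₀)·log₁₀(σ'_f/σ'_0) = 0.073×7.2/1.87×log₁₀(132.66/101.99)
    = 0.28107 × 0.11418 = 0.03209 m

S_c ≈ 0.0321 m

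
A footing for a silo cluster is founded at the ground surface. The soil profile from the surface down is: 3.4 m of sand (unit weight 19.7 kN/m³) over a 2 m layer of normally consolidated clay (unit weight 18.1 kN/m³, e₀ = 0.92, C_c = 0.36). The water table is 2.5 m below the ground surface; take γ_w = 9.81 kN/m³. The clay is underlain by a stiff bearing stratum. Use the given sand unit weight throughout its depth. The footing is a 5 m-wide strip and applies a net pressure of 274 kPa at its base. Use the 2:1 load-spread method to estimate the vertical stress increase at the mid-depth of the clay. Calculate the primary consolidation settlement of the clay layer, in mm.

Mid-depth of clay below the ground surface: z = 3.4 + 2/2 = 4.4 m.
Total vertical stress at mid-clay: σ_v = 19.7×3.4 + 18.1×1 = 85.08 kPa.
Pore pressure: u = 9.81×(4.4 − 2.5) = 18.639 kPa.
Initial effective stress: σ'_0 = σ_v − u = 85.08 − 18.639 = 66.441 kPa.
Stress increase at mid-clay by the 2:1 spreading method:
Δσ = qB/(B+z) = 274×5/(5+4.4) = 145.74 kPa
Final effective stress: σ'_f = σ'_0 + Δσ = 66.441 + 145.74 = 212.18 kPa.
Normally consolidated clay, so the full stress increment lies on the virgin compression line:
S_c = C_c·H/(1+e₀)·log₁₀(σ'_f/σ'_0) = 0.36×2/(1+0.92)×log₁₀(212.18/66.441)
    = 0.375 × 0.50427 = 0.1891 m

S_c ≈ 189 mm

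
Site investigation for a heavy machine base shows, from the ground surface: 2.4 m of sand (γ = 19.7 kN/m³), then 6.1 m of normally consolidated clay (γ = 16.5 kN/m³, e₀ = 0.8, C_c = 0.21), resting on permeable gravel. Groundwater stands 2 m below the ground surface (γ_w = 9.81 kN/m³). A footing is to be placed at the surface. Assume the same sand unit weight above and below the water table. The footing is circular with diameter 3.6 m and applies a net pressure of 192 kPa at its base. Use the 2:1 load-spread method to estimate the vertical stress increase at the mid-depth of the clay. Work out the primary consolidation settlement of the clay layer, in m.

S_c ≈ 0.12 m

Mid-depth of clay below the ground surface: z = 2.4 + 6.1/2 = 5.45 m.
Total vertical stress at mid-clay: σ_v = 19.7×2.4 + 16.5×3.05 = 97.605 kPa.
Pore pressure: u = 9.81×(5.45 − 2) = 33.845 kPa.
Initial effective stress: σ'_0 = σ_v − u = 97.605 − 33.845 = 63.76 kPa.
Stress increase at mid-clay by the 2:1 spreading method:
Δσ ≈ qD²/(D+z)² = 192×3.6²/(3.6+5.45)² = 30.381 kPa
Final effective stress: σ'_f = σ'_0 + Δσ = 63.76 + 30.381 = 94.141 kPa.
Normally consolidated clay, so the full stress increment lies on the virgin compression line:
S_c = C_c·H/(1+e₀)·log₁₀(σ'_f/σ'_0) = 0.21×6.1/(1+0.8)×log₁₀(94.141/63.76)
    = 0.71167 × 0.16923 = 0.1204 m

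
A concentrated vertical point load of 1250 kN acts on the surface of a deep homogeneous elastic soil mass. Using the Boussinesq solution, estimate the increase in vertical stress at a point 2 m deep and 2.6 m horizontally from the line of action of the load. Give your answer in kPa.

Boussinesq vertical stress below a point load on an elastic half-space:
Δσ_z = 3P/(2πz²) · [1 + (r/z)²]^(−5/2)
r/z = 2.6/2 = 1.3; [1+(r/z)²]^(−5/2) = 0.08426.
Δσ_z = 3×1250/(2π×2²) × 0.08426 = 149.21 × 0.08426 = 12.57 kPa

Δσ_z ≈ 12.6 kPa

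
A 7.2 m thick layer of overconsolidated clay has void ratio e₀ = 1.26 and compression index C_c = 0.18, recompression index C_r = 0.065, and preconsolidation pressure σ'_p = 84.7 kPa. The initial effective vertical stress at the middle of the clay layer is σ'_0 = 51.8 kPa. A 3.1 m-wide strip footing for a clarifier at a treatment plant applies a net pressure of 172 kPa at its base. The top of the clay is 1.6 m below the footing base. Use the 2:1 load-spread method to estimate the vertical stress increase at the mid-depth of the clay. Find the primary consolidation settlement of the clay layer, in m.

S_c ≈ 0.123 m

Mid-depth of clay below the footing base: z = 1.6 + 7.2/2 = 5.2 m.
Stress increase at mid-clay by the 2:1 spreading method:
Δσ = qB/(B+z) = 172×3.1/(3.1+5.2) = 64.241 kPa
Final effective stress: σ'_f = 51.8 + 64.241 = 116.04 kPa.
σ'_f = 116.04 > σ'_p = 84.7 kPa, so the stress path crosses the preconsolidation pressure — recompression up to σ'_p, then virgin compression beyond:
S_c = H/(1+e₀)·[C_r·log₁₀(σ'_p/σ'_0) + C_c·log₁₀(σ'_f/σ'_p)]
    = 7.2/2.26 × [0.065×log₁₀(84.7/51.8) + 0.18×log₁₀(116.04/84.7)]
    = 3.1858 × [0.013881 + 0.02461] = 0.1226 m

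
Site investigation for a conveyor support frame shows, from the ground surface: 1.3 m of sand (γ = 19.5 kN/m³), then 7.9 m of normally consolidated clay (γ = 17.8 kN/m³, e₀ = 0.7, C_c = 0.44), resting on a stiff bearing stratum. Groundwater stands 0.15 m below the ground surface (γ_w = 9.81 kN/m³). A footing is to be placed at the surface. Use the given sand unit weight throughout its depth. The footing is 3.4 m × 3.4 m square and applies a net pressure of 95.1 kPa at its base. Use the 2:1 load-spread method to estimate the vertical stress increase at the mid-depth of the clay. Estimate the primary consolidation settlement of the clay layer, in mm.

S_c ≈ 248 mm

Mid-depth of clay below the ground surface: z = 1.3 + 7.9/2 = 5.25 m.
Total vertical stress at mid-clay: σ_v = 19.5×1.3 + 17.8×3.95 = 95.66 kPa.
Pore pressure: u = 9.81×(5.25 − 0.15) = 50.031 kPa.
Initial effective stress: σ'_0 = σ_v − u = 95.66 − 50.031 = 45.629 kPa.
Stress increase at mid-clay by the 2:1 spreading method:
Δσ = qBL/((B+z)(L+z)) = 95.1×3.4×3.4/((3.4+5.25)(3.4+5.25)) = 14.693 kPa
Final effective stress: σ'_f = σ'_0 + Δσ = 45.629 + 14.693 = 60.322 kPa.
Normally consolidated clay, so the full stress increment lies on the virgin compression line:
S_c = C_c·H/(1+e₀)·log₁₀(σ'_f/σ'_0) = 0.44×7.9/(1+0.7)×log₁₀(60.322/45.629)
    = 2.0447 × 0.12123 = 0.2479 m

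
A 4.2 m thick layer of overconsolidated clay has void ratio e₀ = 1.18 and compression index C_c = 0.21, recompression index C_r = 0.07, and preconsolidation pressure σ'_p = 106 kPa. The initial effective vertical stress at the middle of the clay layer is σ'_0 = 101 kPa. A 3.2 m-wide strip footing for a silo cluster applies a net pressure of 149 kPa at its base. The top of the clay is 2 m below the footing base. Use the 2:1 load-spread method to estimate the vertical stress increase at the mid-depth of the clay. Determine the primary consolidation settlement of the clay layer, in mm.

Mid-depth of clay below the footing base: z = 2 + 4.2/2 = 4.1 m.
Stress increase at mid-clay by the 2:1 spreading method:
Δσ = qB/(B+z) = 149×3.2/(3.2+4.1) = 65.315 kPa
Final effective stress: σ'_f = 101 + 65.315 = 166.31 kPa.
σ'_f = 166.31 > σ'_p = 106 kPa, so the stress path crosses the preconsolidation pressure — recompression up to σ'_p, then virgin compression beyond:
S_c = H/(1+e₀)·[C_r·log₁₀(σ'_p/σ'_0) + C_c·log₁₀(σ'_f/σ'_p)]
    = 4.2/2.18 × [0.07×log₁₀(106/101) + 0.21×log₁₀(166.31/106)]
    = 1.9266 × [0.0014689 + 0.041079] = 0.08197 m

S_c ≈ 82 mm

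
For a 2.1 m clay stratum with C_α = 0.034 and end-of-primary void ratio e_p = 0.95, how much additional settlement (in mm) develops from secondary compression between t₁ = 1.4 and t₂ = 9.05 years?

Secondary compression: S_s = C_α·H/(1+e_p)·log₁₀(t₂/t₁)
S_s = 0.034×2.1/(1+0.95)×log₁₀(9.05/1.4)
    = 0.03662 × 0.8105 = 0.02968 m

S_s ≈ 29.7 mm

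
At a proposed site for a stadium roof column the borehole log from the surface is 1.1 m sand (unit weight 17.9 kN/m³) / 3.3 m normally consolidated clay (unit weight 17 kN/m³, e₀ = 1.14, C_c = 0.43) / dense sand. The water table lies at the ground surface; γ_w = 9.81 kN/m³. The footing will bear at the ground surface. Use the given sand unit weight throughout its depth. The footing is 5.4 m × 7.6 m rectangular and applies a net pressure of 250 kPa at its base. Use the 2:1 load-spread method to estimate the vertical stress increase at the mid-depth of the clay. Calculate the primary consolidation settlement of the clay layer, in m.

Mid-depth of clay below the ground surface: z = 1.1 + 3.3/2 = 2.75 m.
Total vertical stress at mid-clay: σ_v = 17.9×1.1 + 17×1.65 = 47.74 kPa.
Pore pressure: u = 9.81×(2.75 − 0) = 26.978 kPa.
Initial effective stress: σ'_0 = σ_v − u = 47.74 − 26.978 = 20.762 kPa.
Stress increase at mid-clay by the 2:1 spreading method:
Δσ = qBL/((B+z)(L+z)) = 250×5.4×7.6/((5.4+2.75)(7.6+2.75)) = 121.63 kPa
Final effective stress: σ'_f = σ'_0 + Δσ = 20.762 + 121.63 = 142.39 kPa.
Normally consolidated clay, so the full stress increment lies on the virgin compression line:
S_c = C_c·H/(1+e₀)·log₁₀(σ'_f/σ'_0) = 0.43×3.3/(1+1.14)×log₁₀(142.39/20.762)
    = 0.66308 × 0.83621 = 0.5545 m

S_c ≈ 0.554 m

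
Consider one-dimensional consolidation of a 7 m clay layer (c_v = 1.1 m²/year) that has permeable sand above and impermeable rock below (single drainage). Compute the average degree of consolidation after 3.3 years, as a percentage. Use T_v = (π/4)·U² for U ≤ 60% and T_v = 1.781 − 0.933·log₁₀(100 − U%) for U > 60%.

U ≈ 30.7 %

Drainage path length: H_d = H = 7 m (single drainage).
T_v = c_v·t/H_d² = 1.1×3.3/7² = 0.074082.
T_v = 0.074082 corresponds to the U ≤ 60% branch:
U = √(4T_v/π) = 0.3071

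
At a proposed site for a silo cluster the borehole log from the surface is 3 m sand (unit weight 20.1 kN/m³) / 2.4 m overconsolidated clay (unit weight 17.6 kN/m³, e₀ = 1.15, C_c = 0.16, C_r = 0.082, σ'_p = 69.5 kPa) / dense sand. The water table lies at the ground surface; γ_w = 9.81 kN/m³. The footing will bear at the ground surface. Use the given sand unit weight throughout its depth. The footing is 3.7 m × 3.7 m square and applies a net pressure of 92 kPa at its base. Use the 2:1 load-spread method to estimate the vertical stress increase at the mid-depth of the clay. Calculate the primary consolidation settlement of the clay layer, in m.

Mid-depth of clay below the ground surface: z = 3 + 2.4/2 = 4.2 m.
Total vertical stress at mid-clay: σ_v = 20.1×3 + 17.6×1.2 = 81.42 kPa.
Pore pressure: u = 9.81×(4.2 − 0) = 41.202 kPa.
Initial effective stress: σ'_0 = σ_v − u = 81.42 − 41.202 = 40.218 kPa.
Stress increase at mid-clay by the 2:1 spreading method:
Δσ = qBL/((B+z)(L+z)) = 92×3.7×3.7/((3.7+4.2)(3.7+4.2)) = 20.181 kPa
Final effective stress: σ'_f = 40.218 + 20.181 = 60.399 kPa.
σ'_f = 60.399 ≤ σ'_p = 69.5 kPa, so the clay remains overconsolidated and only the recompression index applies:
S_c = C_r·H/(1+e₀)·log₁₀(σ'_f/σ'_0) = 0.082×2.4/2.15×log₁₀(60.399/40.218)
    = 0.091537 × 0.17661 = 0.01617 m

S_c ≈ 0.0162 m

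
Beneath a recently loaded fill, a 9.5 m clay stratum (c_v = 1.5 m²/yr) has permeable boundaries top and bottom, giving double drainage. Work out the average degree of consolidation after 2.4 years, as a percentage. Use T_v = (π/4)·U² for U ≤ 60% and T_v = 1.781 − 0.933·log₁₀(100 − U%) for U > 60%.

U ≈ 45.1 %

Drainage path length: H_d = H/2 = 4.75 m (double drainage).
T_v = c_v·t/H_d² = 1.5×2.4/4.75² = 0.15956.
T_v = 0.15956 corresponds to the U ≤ 60% branch:
U = √(4T_v/π) = 0.4507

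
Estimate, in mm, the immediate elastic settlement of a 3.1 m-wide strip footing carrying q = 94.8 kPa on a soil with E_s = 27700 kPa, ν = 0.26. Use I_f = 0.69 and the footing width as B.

Immediate (elastic) settlement: S_e = q·B·(1−ν²)/E_s · I_f.
S_e = 94.8 × 3.1 × (1 − 0.26²) / 27700 × 0.69
    = 94.8 × 3.1 × 0.9324 / 27700 × 0.69
    = 0.006826 m = 6.826 mm

S_e ≈ 6.83 mm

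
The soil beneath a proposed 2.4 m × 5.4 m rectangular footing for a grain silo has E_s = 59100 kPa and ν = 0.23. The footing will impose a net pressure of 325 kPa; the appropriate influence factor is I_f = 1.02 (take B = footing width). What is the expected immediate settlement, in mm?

S_e ≈ 12.7 mm

Immediate (elastic) settlement: S_e = q·B·(1−ν²)/E_s · I_f.
S_e = 325 × 2.4 × (1 − 0.23²) / 59100 × 1.02
    = 325 × 2.4 × 0.9471 / 59100 × 1.02
    = 0.01275 m = 12.75 mm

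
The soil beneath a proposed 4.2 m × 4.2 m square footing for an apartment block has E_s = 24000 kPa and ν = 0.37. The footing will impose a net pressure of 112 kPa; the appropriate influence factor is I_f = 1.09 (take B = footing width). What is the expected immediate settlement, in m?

S_e ≈ 0.0184 m

Immediate (elastic) settlement: S_e = q·B·(1−ν²)/E_s · I_f.
S_e = 112 × 4.2 × (1 − 0.37²) / 24000 × 1.09
    = 112 × 4.2 × 0.8631 / 24000 × 1.09
    = 0.01844 m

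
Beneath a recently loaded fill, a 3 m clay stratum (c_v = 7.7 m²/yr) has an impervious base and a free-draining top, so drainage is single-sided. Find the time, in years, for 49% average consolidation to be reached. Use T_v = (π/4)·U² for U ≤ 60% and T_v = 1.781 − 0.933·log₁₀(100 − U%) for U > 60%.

t ≈ 0.22 years

Drainage path length: H_d = H = 3 m (single drainage).
U ≤ 60%: T_v = (π/4)·U² = (π/4)×0.49² = 0.18857.
t = T_v·H_d²/c_v = 0.18857×3²/7.7 = 0.2204 years.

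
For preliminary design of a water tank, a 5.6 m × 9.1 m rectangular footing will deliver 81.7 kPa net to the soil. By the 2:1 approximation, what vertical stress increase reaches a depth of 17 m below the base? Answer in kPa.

Δσ_z ≈ 7.06 kPa

By the 2:1 method the load spreads at 1 horizontal : 2 vertical, so at depth z the loaded area has grown by z in each plan dimension:
Δσ = qBL/((B+z)(L+z)) = 81.7×5.6×9.1/((5.6+17)(9.1+17)) = 7.0583 kPa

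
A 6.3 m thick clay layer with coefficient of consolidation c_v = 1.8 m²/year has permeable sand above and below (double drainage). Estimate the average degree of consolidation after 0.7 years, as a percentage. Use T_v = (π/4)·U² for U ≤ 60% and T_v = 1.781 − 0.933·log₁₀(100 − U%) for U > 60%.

U ≈ 40.2 %

Drainage path length: H_d = H/2 = 3.15 m (double drainage).
T_v = c_v·t/H_d² = 1.8×0.7/3.15² = 0.12698.
T_v = 0.12698 corresponds to the U ≤ 60% branch:
U = √(4T_v/π) = 0.4021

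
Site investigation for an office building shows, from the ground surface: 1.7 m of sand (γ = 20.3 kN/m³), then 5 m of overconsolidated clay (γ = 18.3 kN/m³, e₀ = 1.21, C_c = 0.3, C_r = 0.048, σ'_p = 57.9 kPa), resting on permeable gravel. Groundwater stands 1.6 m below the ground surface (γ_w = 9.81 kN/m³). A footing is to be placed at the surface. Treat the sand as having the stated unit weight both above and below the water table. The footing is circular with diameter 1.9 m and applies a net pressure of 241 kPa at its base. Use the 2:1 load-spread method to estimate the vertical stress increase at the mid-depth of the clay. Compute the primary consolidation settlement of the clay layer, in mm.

Mid-depth of clay below the ground surface: z = 1.7 + 5/2 = 4.2 m.
Total vertical stress at mid-clay: σ_v = 20.3×1.7 + 18.3×2.5 = 80.26 kPa.
Pore pressure: u = 9.81×(4.2 − 1.6) = 25.506 kPa.
Initial effective stress: σ'_0 = σ_v − u = 80.26 − 25.506 = 54.754 kPa.
Stress increase at mid-clay by the 2:1 spreading method:
Δσ ≈ qD²/(D+z)² = 241×1.9²/(1.9+4.2)² = 23.381 kPa
Final effective stress: σ'_f = 54.754 + 23.381 = 78.135 kPa.
σ'_f = 78.135 > σ'_p = 57.9 kPa, so the stress path crosses the preconsolidation pressure — recompression up to σ'_p, then virgin compression beyond:
S_c = H/(1+e₀)·[C_r·log₁₀(σ'_p/σ'_0) + C_c·log₁₀(σ'_f/σ'_p)]
    = 5/2.21 × [0.048×log₁₀(57.9/54.754) + 0.3×log₁₀(78.135/57.9)]
    = 2.2624 × [0.0011646 + 0.03905] = 0.09098 m

S_c ≈ 91 mm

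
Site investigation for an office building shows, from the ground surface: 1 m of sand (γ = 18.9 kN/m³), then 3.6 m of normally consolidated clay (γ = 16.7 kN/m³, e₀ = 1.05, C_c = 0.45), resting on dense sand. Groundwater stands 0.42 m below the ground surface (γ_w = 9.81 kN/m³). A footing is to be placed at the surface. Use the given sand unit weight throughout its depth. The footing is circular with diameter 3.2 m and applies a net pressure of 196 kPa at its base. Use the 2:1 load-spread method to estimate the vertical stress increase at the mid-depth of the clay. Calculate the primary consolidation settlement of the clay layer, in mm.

Mid-depth of clay below the ground surface: z = 1 + 3.6/2 = 2.8 m.
Total vertical stress at mid-clay: σ_v = 18.9×1 + 16.7×1.8 = 48.96 kPa.
Pore pressure: u = 9.81×(2.8 − 0.42) = 23.348 kPa.
Initial effective stress: σ'_0 = σ_v − u = 48.96 − 23.348 = 25.612 kPa.
Stress increase at mid-clay by the 2:1 spreading method:
Δσ ≈ qD²/(D+z)² = 196×3.2²/(3.2+2.8)² = 55.751 kPa
Final effective stress: σ'_f = σ'_0 + Δσ = 25.612 + 55.751 = 81.363 kPa.
Normally consolidated clay, so the full stress increment lies on the virgin compression line:
S_c = C_c·H/(1+e₀)·log₁₀(σ'_f/σ'_0) = 0.45×3.6/(1+1.05)×log₁₀(81.363/25.612)
    = 0.79024 × 0.50198 = 0.3967 m

S_c ≈ 397 mm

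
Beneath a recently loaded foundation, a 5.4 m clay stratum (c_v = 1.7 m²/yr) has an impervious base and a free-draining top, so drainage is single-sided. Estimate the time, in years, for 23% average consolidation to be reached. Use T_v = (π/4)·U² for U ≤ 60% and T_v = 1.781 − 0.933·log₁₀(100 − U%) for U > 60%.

Drainage path length: H_d = H = 5.4 m (single drainage).
U ≤ 60%: T_v = (π/4)·U² = (π/4)×0.23² = 0.041548.
t = T_v·H_d²/c_v = 0.041548×5.4²/1.7 = 0.7127 years.

t ≈ 0.713 years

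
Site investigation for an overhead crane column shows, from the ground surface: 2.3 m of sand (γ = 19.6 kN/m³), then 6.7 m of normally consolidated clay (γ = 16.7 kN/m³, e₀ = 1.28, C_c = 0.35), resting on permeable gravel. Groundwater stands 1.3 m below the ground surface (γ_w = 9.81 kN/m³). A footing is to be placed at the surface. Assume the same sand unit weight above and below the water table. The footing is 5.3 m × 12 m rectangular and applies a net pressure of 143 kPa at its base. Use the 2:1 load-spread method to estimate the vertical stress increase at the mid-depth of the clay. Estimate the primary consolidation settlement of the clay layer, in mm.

S_c ≈ 264 mm

Mid-depth of clay below the ground surface: z = 2.3 + 6.7/2 = 5.65 m.
Total vertical stress at mid-clay: σ_v = 19.6×2.3 + 16.7×3.35 = 101.03 kPa.
Pore pressure: u = 9.81×(5.65 − 1.3) = 42.673 kPa.
Initial effective stress: σ'_0 = σ_v − u = 101.03 − 42.673 = 58.357 kPa.
Stress increase at mid-clay by the 2:1 spreading method:
Δσ = qBL/((B+z)(L+z)) = 143×5.3×12/((5.3+5.65)(12+5.65)) = 47.058 kPa
Final effective stress: σ'_f = σ'_0 + Δσ = 58.357 + 47.058 = 105.41 kPa.
Normally consolidated clay, so the full stress increment lies on the virgin compression line:
S_c = C_c·H/(1+e₀)·log₁₀(σ'_f/σ'_0) = 0.35×6.7/(1+1.28)×log₁₀(105.41/58.357)
    = 1.0285 × 0.25679 = 0.2641 m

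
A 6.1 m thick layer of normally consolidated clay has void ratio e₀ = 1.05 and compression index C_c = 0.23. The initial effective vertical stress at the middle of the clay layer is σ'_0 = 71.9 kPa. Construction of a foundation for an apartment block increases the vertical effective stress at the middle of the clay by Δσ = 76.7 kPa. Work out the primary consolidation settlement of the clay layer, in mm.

S_c ≈ 216 mm

Final effective stress: σ'_f = σ'_0 + Δσ = 71.9 + 76.7 = 148.6 kPa.
Normally consolidated clay, so the full stress increment lies on the virgin compression line:
S_c = C_c·H/(1+e₀)·log₁₀(σ'_f/σ'_0) = 0.23×6.1/(1+1.05)×log₁₀(148.6/71.9)
    = 0.68439 × 0.31529 = 0.2158 m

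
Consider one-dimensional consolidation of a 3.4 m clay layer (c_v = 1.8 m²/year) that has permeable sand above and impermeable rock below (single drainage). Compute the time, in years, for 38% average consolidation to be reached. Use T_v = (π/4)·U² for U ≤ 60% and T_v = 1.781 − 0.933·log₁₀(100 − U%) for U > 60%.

Drainage path length: H_d = H = 3.4 m (single drainage).
U ≤ 60%: T_v = (π/4)·U² = (π/4)×0.38² = 0.11341.
t = T_v·H_d²/c_v = 0.11341×3.4²/1.8 = 0.7283 years.

t ≈ 0.728 years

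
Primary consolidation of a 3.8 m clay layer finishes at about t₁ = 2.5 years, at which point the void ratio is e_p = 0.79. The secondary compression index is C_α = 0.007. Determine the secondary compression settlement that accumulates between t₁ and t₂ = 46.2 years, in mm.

S_s ≈ 18.8 mm

Secondary compression: S_s = C_α·H/(1+e_p)·log₁₀(t₂/t₁)
S_s = 0.007×3.8/(1+0.79)×log₁₀(46.2/2.5)
    = 0.01486 × 1.267 = 0.01882 m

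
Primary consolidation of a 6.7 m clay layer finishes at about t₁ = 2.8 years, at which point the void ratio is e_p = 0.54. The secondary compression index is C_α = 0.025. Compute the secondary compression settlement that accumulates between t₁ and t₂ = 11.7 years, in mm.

Secondary compression: S_s = C_α·H/(1+e_p)·log₁₀(t₂/t₁)
S_s = 0.025×6.7/(1+0.54)×log₁₀(11.7/2.8)
    = 0.1088 × 0.621 = 0.06755 m

S_s ≈ 67.5 mm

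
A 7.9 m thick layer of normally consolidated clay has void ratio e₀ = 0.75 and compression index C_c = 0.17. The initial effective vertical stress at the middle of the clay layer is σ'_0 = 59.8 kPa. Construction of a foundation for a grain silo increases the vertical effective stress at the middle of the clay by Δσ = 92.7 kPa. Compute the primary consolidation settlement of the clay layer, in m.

S_c ≈ 0.312 m

Final effective stress: σ'_f = σ'_0 + Δσ = 59.8 + 92.7 = 152.5 kPa.
Normally consolidated clay, so the full stress increment lies on the virgin compression line:
S_c = C_c·H/(1+e₀)·log₁₀(σ'_f/σ'_0) = 0.17×7.9/(1+0.75)×log₁₀(152.5/59.8)
    = 0.76743 × 0.40657 = 0.312 m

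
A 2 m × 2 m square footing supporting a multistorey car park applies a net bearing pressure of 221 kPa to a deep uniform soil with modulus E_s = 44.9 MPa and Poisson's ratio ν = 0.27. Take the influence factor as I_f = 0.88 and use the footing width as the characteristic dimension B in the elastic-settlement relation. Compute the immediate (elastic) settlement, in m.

Immediate (elastic) settlement: S_e = q·B·(1−ν²)/E_s · I_f.
E_s = 44.9 MPa = 44900 kPa.
S_e = 221 × 2 × (1 − 0.27²) / 44900 × 0.88
    = 221 × 2 × 0.9271 / 44900 × 0.88
    = 0.008031 m

S_e ≈ 0.00803 m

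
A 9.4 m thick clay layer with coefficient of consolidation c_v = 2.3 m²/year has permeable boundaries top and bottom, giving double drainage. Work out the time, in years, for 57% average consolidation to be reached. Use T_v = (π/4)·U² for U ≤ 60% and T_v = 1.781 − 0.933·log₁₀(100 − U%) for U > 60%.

Drainage path length: H_d = H/2 = 4.7 m (double drainage).
U ≤ 60%: T_v = (π/4)·U² = (π/4)×0.57² = 0.25518.
t = T_v·H_d²/c_v = 0.25518×4.7²/2.3 = 2.451 years.

t ≈ 2.45 years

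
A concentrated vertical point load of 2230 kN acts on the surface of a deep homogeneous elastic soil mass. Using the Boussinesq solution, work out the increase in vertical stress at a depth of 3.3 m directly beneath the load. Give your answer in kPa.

Δσ_z ≈ 97.8 kPa

Boussinesq vertical stress below a point load on an elastic half-space:
Δσ_z = 3P/(2πz²) · [1 + (r/z)²]^(−5/2)
r/z = 0/3.3 = 0; [1+(r/z)²]^(−5/2) = 1.
Δσ_z = 3×2230/(2π×3.3²) × 1 = 97.773 × 1 = 97.77 kPa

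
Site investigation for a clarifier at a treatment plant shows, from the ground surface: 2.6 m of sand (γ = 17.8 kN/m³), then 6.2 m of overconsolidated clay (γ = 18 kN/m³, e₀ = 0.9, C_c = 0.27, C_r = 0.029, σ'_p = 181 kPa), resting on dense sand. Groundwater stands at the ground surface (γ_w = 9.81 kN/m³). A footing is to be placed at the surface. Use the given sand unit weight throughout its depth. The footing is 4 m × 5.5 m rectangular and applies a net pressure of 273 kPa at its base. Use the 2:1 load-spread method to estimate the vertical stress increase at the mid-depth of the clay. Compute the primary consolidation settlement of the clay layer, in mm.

S_c ≈ 32.4 mm

Mid-depth of clay below the ground surface: z = 2.6 + 6.2/2 = 5.7 m.
Total vertical stress at mid-clay: σ_v = 17.8×2.6 + 18×3.1 = 102.08 kPa.
Pore pressure: u = 9.81×(5.7 − 0) = 55.917 kPa.
Initial effective stress: σ'_0 = σ_v − u = 102.08 − 55.917 = 46.163 kPa.
Stress increase at mid-clay by the 2:1 spreading method:
Δσ = qBL/((B+z)(L+z)) = 273×4×5.5/((4+5.7)(5.5+5.7)) = 55.284 kPa
Final effective stress: σ'_f = 46.163 + 55.284 = 101.45 kPa.
σ'_f = 101.45 ≤ σ'_p = 181 kPa, so the clay remains overconsolidated and only the recompression index applies:
S_c = C_r·H/(1+e₀)·log₁₀(σ'_f/σ'_0) = 0.029×6.2/1.9×log₁₀(101.45/46.163)
    = 0.094633 × 0.34196 = 0.03236 m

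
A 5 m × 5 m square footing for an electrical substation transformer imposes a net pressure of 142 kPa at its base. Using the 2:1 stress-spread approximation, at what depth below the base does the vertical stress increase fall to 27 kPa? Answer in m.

2:1 spreading — at depth z the loaded area has grown by z in each plan dimension:
qB²/(B+z)² = Δσ_z ⇒ z = B(√(q/Δσ_z) − 1) = 5×(√(142/27) − 1) = 6.467 m

z ≈ 6.47 m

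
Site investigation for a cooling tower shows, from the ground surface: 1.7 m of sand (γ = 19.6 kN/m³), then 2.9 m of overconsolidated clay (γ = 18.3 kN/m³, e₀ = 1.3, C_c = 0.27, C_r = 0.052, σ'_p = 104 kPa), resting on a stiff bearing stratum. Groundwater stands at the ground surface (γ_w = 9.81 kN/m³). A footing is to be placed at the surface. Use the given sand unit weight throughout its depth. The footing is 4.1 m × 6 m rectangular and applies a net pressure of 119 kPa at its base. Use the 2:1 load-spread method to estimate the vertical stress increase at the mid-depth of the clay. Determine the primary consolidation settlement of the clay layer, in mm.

Mid-depth of clay below the ground surface: z = 1.7 + 2.9/2 = 3.15 m.
Total vertical stress at mid-clay: σ_v = 19.6×1.7 + 18.3×1.45 = 59.855 kPa.
Pore pressure: u = 9.81×(3.15 − 0) = 30.902 kPa.
Initial effective stress: σ'_0 = σ_v − u = 59.855 − 30.902 = 28.953 kPa.
Stress increase at mid-clay by the 2:1 spreading method:
Δσ = qBL/((B+z)(L+z)) = 119×4.1×6/((4.1+3.15)(6+3.15)) = 44.129 kPa
Final effective stress: σ'_f = 28.953 + 44.129 = 73.082 kPa.
σ'_f = 73.082 ≤ σ'_p = 104 kPa, so the clay remains overconsolidated and only the recompression index applies:
S_c = C_r·H/(1+e₀)·log₁₀(σ'_f/σ'_0) = 0.052×2.9/2.3×log₁₀(73.082/28.953)
    = 0.065567 × 0.40212 = 0.02637 m

S_c ≈ 26.4 mm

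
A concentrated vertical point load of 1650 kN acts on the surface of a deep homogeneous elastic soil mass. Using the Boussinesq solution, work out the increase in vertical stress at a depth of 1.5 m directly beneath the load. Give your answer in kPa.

Δσ_z ≈ 350 kPa

Boussinesq vertical stress below a point load on an elastic half-space:
Δσ_z = 3P/(2πz²) · [1 + (r/z)²]^(−5/2)
r/z = 0/1.5 = 0; [1+(r/z)²]^(−5/2) = 1.
Δσ_z = 3×1650/(2π×1.5²) × 1 = 350.14 × 1 = 350.1 kPa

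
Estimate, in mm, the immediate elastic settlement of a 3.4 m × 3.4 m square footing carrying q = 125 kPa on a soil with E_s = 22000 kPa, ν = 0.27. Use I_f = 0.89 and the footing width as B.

S_e ≈ 15.9 mm

Immediate (elastic) settlement: S_e = q·B·(1−ν²)/E_s · I_f.
S_e = 125 × 3.4 × (1 − 0.27²) / 22000 × 0.89
    = 125 × 3.4 × 0.9271 / 22000 × 0.89
    = 0.01594 m = 15.94 mm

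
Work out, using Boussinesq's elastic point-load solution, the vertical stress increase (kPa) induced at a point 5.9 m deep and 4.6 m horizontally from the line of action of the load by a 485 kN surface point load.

Δσ_z ≈ 2.03 kPa

Boussinesq vertical stress below a point load on an elastic half-space:
Δσ_z = 3P/(2πz²) · [1 + (r/z)²]^(−5/2)
r/z = 4.6/5.9 = 0.77966; [1+(r/z)²]^(−5/2) = 0.30505.
Δσ_z = 3×485/(2π×5.9²) × 0.30505 = 6.6524 × 0.30505 = 2.029 kPa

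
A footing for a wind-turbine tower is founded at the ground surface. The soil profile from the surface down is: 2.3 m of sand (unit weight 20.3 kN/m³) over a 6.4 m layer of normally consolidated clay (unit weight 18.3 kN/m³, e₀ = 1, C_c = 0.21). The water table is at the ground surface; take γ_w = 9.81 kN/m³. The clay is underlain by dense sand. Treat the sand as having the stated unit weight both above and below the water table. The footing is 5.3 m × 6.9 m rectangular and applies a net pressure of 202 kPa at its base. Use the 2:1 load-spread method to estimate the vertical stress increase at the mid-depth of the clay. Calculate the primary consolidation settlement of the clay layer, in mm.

Mid-depth of clay below the ground surface: z = 2.3 + 6.4/2 = 5.5 m.
Total vertical stress at mid-clay: σ_v = 20.3×2.3 + 18.3×3.2 = 105.25 kPa.
Pore pressure: u = 9.81×(5.5 − 0) = 53.955 kPa.
Initial effective stress: σ'_0 = σ_v − u = 105.25 − 53.955 = 51.295 kPa.
Stress increase at mid-clay by the 2:1 spreading method:
Δσ = qBL/((B+z)(L+z)) = 202×5.3×6.9/((5.3+5.5)(6.9+5.5)) = 55.161 kPa
Final effective stress: σ'_f = σ'_0 + Δσ = 51.295 + 55.161 = 106.46 kPa.
Normally consolidated clay, so the full stress increment lies on the virgin compression line:
S_c = C_c·H/(1+e₀)·log₁₀(σ'_f/σ'_0) = 0.21×6.4/(1+1)×log₁₀(106.46/51.295)
    = 0.672 × 0.31711 = 0.2131 m

S_c ≈ 213 mm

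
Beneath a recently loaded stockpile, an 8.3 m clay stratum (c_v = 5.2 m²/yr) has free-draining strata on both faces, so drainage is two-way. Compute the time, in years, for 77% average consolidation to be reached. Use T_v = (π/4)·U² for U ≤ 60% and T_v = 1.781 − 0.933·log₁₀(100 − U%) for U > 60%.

Drainage path length: H_d = H/2 = 4.15 m (double drainage).
U > 60%: T_v = 1.781 − 0.933·log₁₀(100 − 77) = 0.51051.
t = T_v·H_d²/c_v = 0.51051×4.15²/5.2 = 1.691 years.

t ≈ 1.69 years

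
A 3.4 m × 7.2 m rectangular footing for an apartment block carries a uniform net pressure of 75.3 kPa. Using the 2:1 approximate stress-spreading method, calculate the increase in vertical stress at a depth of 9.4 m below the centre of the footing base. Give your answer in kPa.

By the 2:1 method the load spreads at 1 horizontal : 2 vertical, so at depth z the loaded area has grown by z in each plan dimension:
Δσ = qBL/((B+z)(L+z)) = 75.3×3.4×7.2/((3.4+9.4)(7.2+9.4)) = 8.6754 kPa

Δσ_z ≈ 8.68 kPa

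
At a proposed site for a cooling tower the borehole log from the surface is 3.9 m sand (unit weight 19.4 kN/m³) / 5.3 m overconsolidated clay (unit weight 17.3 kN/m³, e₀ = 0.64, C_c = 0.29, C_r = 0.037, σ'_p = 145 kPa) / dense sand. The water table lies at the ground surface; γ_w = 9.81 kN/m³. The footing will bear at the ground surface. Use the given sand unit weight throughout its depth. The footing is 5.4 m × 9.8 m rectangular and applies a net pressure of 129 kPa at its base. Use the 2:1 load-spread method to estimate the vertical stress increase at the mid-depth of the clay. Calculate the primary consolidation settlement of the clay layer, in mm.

S_c ≈ 24.7 mm

Mid-depth of clay below the ground surface: z = 3.9 + 5.3/2 = 6.55 m.
Total vertical stress at mid-clay: σ_v = 19.4×3.9 + 17.3×2.65 = 121.5 kPa.
Pore pressure: u = 9.81×(6.55 − 0) = 64.255 kPa.
Initial effective stress: σ'_0 = σ_v − u = 121.5 − 64.255 = 57.245 kPa.
Stress increase at mid-clay by the 2:1 spreading method:
Δσ = qBL/((B+z)(L+z)) = 129×5.4×9.8/((5.4+6.55)(9.8+6.55)) = 34.94 kPa
Final effective stress: σ'_f = 57.245 + 34.94 = 92.185 kPa.
σ'_f = 92.185 ≤ σ'_p = 145 kPa, so the clay remains overconsolidated and only the recompression index applies:
S_c = C_r·H/(1+e₀)·log₁₀(σ'_f/σ'_0) = 0.037×5.3/1.64×log₁₀(92.185/57.245)
    = 0.11957 × 0.20692 = 0.02474 m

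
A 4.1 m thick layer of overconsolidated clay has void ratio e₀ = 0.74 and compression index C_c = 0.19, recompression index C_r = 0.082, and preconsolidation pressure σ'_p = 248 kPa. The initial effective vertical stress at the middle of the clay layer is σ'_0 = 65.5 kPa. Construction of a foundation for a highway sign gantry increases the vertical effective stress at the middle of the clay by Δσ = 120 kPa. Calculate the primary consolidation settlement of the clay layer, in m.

S_c ≈ 0.0874 m

Final effective stress: σ'_f = 65.5 + 120 = 185.5 kPa.
σ'_f = 185.5 ≤ σ'_p = 248 kPa, so the clay remains overconsolidated and only the recompression index applies:
S_c = C_r·H/(1+e₀)·log₁₀(σ'_f/σ'_0) = 0.082×4.1/1.74×log₁₀(185.5/65.5)
    = 0.19322 × 0.4521 = 0.08735 m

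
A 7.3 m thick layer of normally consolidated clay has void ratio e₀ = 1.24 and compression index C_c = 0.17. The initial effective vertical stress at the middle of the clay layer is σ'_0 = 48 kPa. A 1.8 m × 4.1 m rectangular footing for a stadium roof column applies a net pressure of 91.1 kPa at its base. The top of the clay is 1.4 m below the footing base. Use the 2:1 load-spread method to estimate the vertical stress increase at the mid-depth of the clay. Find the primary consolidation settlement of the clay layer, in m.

S_c ≈ 0.0485 m

Mid-depth of clay below the footing base: z = 1.4 + 7.3/2 = 5.05 m.
Stress increase at mid-clay by the 2:1 spreading method:
Δσ = qBL/((B+z)(L+z)) = 91.1×1.8×4.1/((1.8+5.05)(4.1+5.05)) = 10.727 kPa
Final effective stress: σ'_f = σ'_0 + Δσ = 48 + 10.727 = 58.727 kPa.
Normally consolidated clay, so the full stress increment lies on the virgin compression line:
S_c = C_c·H/(1+e₀)·log₁₀(σ'_f/σ'_0) = 0.17×7.3/(1+1.24)×log₁₀(58.727/48)
    = 0.55402 × 0.087597 = 0.04853 m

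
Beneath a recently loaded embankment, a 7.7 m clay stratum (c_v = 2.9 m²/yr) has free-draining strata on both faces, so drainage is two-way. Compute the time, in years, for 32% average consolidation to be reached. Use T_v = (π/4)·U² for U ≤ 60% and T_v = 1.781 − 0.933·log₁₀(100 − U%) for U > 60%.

Drainage path length: H_d = H/2 = 3.85 m (double drainage).
U ≤ 60%: T_v = (π/4)·U² = (π/4)×0.32² = 0.080425.
t = T_v·H_d²/c_v = 0.080425×3.85²/2.9 = 0.4111 years.

t ≈ 0.411 years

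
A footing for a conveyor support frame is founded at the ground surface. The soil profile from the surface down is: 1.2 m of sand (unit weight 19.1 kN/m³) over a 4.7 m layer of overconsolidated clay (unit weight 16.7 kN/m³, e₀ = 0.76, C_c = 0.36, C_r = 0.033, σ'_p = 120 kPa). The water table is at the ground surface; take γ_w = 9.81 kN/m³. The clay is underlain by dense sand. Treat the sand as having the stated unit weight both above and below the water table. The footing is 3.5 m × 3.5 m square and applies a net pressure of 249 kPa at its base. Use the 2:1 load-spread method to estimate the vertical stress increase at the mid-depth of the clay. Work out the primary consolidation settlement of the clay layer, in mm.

Mid-depth of clay below the ground surface: z = 1.2 + 4.7/2 = 3.55 m.
Total vertical stress at mid-clay: σ_v = 19.1×1.2 + 16.7×2.35 = 62.165 kPa.
Pore pressure: u = 9.81×(3.55 − 0) = 34.825 kPa.
Initial effective stress: σ'_0 = σ_v − u = 62.165 − 34.825 = 27.34 kPa.
Stress increase at mid-clay by the 2:1 spreading method:
Δσ = qBL/((B+z)(L+z)) = 249×3.5×3.5/((3.5+3.55)(3.5+3.55)) = 61.37 kPa
Final effective stress: σ'_f = 27.34 + 61.37 = 88.71 kPa.
σ'_f = 88.71 ≤ σ'_p = 120 kPa, so the clay remains overconsolidated and only the recompression index applies:
S_c = C_r·H/(1+e₀)·log₁₀(σ'_f/σ'_0) = 0.033×4.7/1.76×log₁₀(88.71/27.34)
    = 0.088127 × 0.51117 = 0.04505 m

S_c ≈ 45 mm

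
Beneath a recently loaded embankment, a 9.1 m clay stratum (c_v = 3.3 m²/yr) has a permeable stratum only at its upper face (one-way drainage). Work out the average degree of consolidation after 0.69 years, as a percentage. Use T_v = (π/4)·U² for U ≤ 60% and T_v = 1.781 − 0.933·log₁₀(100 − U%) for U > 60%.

Drainage path length: H_d = H = 9.1 m (single drainage).
T_v = c_v·t/H_d² = 3.3×0.69/9.1² = 0.027497.
T_v = 0.027497 corresponds to the U ≤ 60% branch:
U = √(4T_v/π) = 0.1871

U ≈ 18.7 %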